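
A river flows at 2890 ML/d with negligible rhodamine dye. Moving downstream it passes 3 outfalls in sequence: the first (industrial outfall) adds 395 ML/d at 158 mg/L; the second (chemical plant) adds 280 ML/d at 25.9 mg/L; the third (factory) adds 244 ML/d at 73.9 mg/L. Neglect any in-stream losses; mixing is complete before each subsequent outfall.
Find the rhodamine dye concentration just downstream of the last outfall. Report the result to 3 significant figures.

After outfall 1: Q = 2890 + 395.0 = 3285 ML/d; C = (2890·0 + 395.0·158.0)/3285 = 19.00 mg/L.
After outfall 2: Q = 3285 + 280.0 = 3565 ML/d; C = (3285·19.00 + 280.0·25.90)/3565 = 19.54 mg/L.
After outfall 3: Q = 3565 + 244.0 = 3809 ML/d; C = (3565·19.54 + 244.0·73.90)/3809 = 23.02 mg/L.

23.0 mg/L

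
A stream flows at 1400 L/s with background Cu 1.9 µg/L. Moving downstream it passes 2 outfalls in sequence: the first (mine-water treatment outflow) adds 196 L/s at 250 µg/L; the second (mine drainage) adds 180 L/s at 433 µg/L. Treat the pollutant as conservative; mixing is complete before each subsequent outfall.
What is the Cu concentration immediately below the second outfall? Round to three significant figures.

73.0 µg/L

After outfall 1: Q = 1400 + 196.0 = 1596 L/s; C = (1400·1.900 + 196.0·250.0)/1596 = 32.37 µg/L.
After outfall 2: Q = 1596 + 180.0 = 1776 L/s; C = (1596·32.37 + 180.0·433.0)/1776 = 72.97 µg/L.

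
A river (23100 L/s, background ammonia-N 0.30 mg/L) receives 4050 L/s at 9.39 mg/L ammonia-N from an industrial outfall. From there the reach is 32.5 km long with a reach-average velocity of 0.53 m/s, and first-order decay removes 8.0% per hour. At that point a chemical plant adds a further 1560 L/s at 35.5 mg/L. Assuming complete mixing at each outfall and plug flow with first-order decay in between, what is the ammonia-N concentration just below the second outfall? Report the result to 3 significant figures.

After mixing, C = (23100·0.3000 + 4050·9.390) / 27150 = 44960/27150 = 1.656 mg/L; combined flow 27150 L/s.
Travel time t = 32.5·1000 / 0.53 = 61320 s = 17.03 h.
8.0%/h lost → k = −ln(1 − 0.08) = 0.08338 h⁻¹.
After decay, C = 1.656 × e^(−kt) = 1.656 × 0.2416 = 0.4002 mg/L.
At the second outfall, C = (27150·0.4002 + 1560·35.50) / (27150 + 1560) = 2.307 mg/L.

2.31 mg/L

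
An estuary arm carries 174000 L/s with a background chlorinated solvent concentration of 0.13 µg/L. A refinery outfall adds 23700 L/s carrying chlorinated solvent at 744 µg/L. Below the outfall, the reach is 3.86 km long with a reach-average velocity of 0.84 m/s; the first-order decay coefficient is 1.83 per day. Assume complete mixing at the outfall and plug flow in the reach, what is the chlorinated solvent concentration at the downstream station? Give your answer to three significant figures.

81.0 µg/L

Conservation of mass: C = (174000·0.1300 + 23700·744.0) / 197700 = 17660000/197700 = 89.30 µg/L.
Travel time t = 3.86·1000 / 0.84 = 4595 s = 1.276 h.
Decay over the reach: 89.30·exp(−kt) = 89.30·0.9073 = 81.02 µg/L.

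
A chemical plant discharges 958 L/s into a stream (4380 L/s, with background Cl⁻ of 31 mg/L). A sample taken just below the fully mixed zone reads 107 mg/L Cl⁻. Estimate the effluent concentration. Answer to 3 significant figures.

Mass balance: 4380·31.00 + 958.0·Cₑ = 5338·107.0
→ Cₑ = (5338·107.0 − 4380·31.00) / 958.0 = 454.5 mg/L.

454 mg/L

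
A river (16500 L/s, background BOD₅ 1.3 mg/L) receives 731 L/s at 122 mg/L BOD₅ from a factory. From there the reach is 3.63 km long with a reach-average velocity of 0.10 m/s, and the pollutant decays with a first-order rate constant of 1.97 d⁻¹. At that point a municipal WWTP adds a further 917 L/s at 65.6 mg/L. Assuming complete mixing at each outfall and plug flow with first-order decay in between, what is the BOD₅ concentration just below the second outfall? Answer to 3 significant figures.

5.98 mg/L

Flow-weighted average: C = (16500·1.300 + 731.0·122.0) / 17230 = 110600/17230 = 6.421 mg/L; combined flow 17230 L/s.
Travel time t = 3.63·1000 / 0.10 = 36300 s = 10.08 h.
Applying C = C₀e^(−kt): 6.421 × 0.4371 = 2.806 mg/L.
Second outfall: C = (17230·2.806 + 917.0·65.60)/18150 = 5.979 mg/L.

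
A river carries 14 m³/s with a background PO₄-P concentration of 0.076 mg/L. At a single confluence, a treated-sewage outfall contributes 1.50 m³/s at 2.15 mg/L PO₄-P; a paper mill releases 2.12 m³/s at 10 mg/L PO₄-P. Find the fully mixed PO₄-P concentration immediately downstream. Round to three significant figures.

Mixed concentration C = ΣQC/ΣQ = (14.00·0.07600 + 1.500·2.150 + 2.120·10.00) / 17.62 = 25.49/17.62 = 1.447 mg/L.

1.45 mg/L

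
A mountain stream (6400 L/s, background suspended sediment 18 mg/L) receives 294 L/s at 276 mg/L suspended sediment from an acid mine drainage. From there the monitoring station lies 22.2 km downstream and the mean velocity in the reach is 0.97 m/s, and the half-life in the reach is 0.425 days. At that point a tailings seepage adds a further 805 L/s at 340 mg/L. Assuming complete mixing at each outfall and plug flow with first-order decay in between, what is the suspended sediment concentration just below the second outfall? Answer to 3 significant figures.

After mixing, C = (6400·18.00 + 294.0·276.0) / 6694 = 196300/6694 = 29.33 mg/L; combined flow 6694 L/s.
Travel time t = 22.2·1000 / 0.97 = 22890 s = 6.357 h.
Half-life 0.425 d → k = ln 2 / 0.425 = 1.631 d⁻¹.
After decay, C = 29.33 × e^(−kt) = 29.33 × 0.6492 = 19.04 mg/L.
At the second outfall, C = (6694·19.04 + 805.0·340.0) / (6694 + 805.0) = 53.50 mg/L.

53.5 mg/L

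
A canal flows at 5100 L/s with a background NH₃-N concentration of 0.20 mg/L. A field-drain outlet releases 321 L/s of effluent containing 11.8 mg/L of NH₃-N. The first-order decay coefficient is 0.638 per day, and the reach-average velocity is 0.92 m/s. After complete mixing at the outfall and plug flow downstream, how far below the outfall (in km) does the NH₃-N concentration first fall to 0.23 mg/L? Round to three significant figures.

After mixing, C = (5100·0.2000 + 321.0·11.80) / 5421 = 4808/5421 = 0.8869 mg/L.
Set 0.8869·exp(−k·t) = 0.23 → t = ln(0.8869/0.23)/k = 182800 s = 50.77 h.
Distance = v·t = 0.92·182800 = 168200 m = 168.2 km.

168 km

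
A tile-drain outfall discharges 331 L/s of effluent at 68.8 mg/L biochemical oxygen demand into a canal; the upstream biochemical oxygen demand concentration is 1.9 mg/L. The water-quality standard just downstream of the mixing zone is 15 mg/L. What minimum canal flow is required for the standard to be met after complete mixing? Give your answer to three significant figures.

Set C_mix = 15: (Q·1.900 + 331.0·68.80) / (Q + 331.0) = 15
→ Q = 331.0·(68.80 − 15)/(15 − 1.900) = 1359 L/s.

1360 L/s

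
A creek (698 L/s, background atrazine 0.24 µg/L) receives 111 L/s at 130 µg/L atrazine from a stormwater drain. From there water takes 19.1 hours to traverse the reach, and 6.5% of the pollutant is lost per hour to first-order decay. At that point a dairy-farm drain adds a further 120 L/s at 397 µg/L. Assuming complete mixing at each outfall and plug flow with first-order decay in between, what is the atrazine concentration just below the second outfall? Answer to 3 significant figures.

55.6 µg/L

Mixed concentration C = ΣQC/ΣQ = (698.0·0.2400 + 111.0·130.0) / 809.0 = 14600/809.0 = 18.04 µg/L; combined flow 809.0 L/s.
6.5%/h lost → k = −ln(1 − 0.065) = 0.06721 h⁻¹.
After decay, C = 18.04 × e^(−kt) = 18.04 × 0.2770 = 4.998 µg/L.
At the second outfall, C = (809.0·4.998 + 120.0·397.0) / (809.0 + 120.0) = 55.63 µg/L.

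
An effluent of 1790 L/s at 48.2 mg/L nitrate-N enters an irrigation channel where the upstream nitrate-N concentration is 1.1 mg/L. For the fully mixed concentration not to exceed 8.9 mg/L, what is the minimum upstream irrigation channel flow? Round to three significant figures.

Set C_mix = 8.9: (Q·1.100 + 1790·48.20) / (Q + 1790) = 8.9
→ Q = 1790·(48.20 − 8.9)/(8.9 − 1.100) = 9019 L/s.

9020 L/s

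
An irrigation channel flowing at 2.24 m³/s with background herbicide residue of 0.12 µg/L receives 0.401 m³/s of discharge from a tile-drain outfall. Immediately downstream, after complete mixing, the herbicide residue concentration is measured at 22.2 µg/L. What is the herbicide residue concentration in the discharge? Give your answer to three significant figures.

146 µg/L

Mass balance: 2.240·0.1200 + 0.4010·Cₑ = 2.641·22.20
→ Cₑ = (2.641·22.20 − 2.240·0.1200) / 0.4010 = 145.5 µg/L.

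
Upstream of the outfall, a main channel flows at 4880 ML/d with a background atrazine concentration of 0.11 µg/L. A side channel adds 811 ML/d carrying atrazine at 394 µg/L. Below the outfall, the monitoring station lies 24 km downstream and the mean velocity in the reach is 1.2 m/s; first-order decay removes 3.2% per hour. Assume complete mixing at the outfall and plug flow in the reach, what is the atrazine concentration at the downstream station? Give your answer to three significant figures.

Conservation of mass: C = (4880·0.1100 + 811.0·394.0) / 5691 = 320100/5691 = 56.24 µg/L.
Travel time t = 24·1000 / 1.2 = 20000 s = 5.556 h.
3.2%/h lost → k = −ln(1 − 0.032) = 0.03252 h⁻¹.
After decay, C = 56.24 × e^(−kt) = 56.24 × 0.8347 = 46.94 µg/L.

46.9 µg/L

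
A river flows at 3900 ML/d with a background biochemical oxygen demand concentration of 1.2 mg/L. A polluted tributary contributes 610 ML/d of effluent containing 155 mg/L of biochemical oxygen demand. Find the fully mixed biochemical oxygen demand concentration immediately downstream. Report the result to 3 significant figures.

22.0 mg/L

Conservation of mass: C = (3900·1.200 + 610.0·155.0) / 4510 = 99230/4510 = 22.00 mg/L.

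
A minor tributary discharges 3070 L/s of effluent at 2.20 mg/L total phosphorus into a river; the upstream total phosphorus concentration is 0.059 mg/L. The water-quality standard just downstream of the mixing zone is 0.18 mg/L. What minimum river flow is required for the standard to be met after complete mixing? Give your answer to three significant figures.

Set C_mix = 0.18: (Q·0.05900 + 3070·2.200) / (Q + 3070) = 0.18
→ Q = 3070·(2.200 − 0.18)/(0.18 − 0.05900) = 51250 L/s.

51300 L/s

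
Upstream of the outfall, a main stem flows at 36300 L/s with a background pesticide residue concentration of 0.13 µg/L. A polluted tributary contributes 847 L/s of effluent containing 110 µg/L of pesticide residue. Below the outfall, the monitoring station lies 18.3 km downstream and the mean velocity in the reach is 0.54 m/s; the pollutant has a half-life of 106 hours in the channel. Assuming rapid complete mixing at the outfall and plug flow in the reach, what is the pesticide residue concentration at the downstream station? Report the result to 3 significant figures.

Mixed concentration C = ΣQC/ΣQ = (36300·0.1300 + 847.0·110.0) / 37150 = 97890/37150 = 2.635 µg/L.
Travel time t = 18.3·1000 / 0.54 = 33890 s = 9.414 h.
Half-life 106 h → k = ln 2 / 106 = 0.006539 h⁻¹ = 0.1569 d⁻¹.
Applying C = C₀e^(−kt): 2.635 × 0.9403 = 2.478 µg/L.

2.48 µg/L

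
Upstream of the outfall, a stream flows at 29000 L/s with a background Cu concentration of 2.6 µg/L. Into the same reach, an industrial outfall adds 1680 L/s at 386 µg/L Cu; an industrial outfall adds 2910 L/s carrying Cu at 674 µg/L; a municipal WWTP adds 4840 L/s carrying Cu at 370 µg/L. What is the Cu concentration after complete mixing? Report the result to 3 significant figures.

Mass balance: C = (29000·2.600 + 1680·386.0 + 2910·674.0 + 4840·370.0) / 38430 = 4476000/38430 = 116.5 µg/L.

116 µg/L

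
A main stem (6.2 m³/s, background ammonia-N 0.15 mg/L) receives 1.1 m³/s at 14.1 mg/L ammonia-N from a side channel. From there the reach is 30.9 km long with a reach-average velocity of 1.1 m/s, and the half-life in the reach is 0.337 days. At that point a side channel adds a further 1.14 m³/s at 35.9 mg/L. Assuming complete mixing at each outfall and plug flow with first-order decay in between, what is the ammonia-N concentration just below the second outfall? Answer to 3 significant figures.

Conservation of mass: C = (6.200·0.1500 + 1.100·14.10) / 7.300 = 16.44/7.300 = 2.252 mg/L; combined flow 7.300 m³/s.
Travel time t = 30.9·1000 / 1.1 = 28090 s = 7.803 h.
Half-life 0.337 d → k = ln 2 / 0.337 = 2.057 d⁻¹.
Decay over the reach: 2.252·exp(−kt) = 2.252·0.5124 = 1.154 mg/L.
At the second outfall, C = (7.300·1.154 + 1.140·35.90) / (7.300 + 1.140) = 5.847 mg/L.

5.85 mg/L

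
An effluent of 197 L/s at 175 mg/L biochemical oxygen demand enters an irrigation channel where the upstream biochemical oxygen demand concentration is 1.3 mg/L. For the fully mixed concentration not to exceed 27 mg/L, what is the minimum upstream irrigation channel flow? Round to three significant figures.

Set C_mix = 27: (Q·1.300 + 197.0·175.0) / (Q + 197.0) = 27
→ Q = 197.0·(175.0 − 27)/(27 − 1.300) = 1134 L/s.

1130 L/s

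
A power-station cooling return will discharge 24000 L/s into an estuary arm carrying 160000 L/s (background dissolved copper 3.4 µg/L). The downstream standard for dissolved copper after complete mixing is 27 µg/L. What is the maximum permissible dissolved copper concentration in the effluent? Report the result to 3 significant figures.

184 µg/L

At the limit, (Qr·Cr + Qe·Cₑ)/(Qr + Qe) = 27:
Cₑ = (184000·27 − 160000·3.400) / 24000 = 184.3 µg/L.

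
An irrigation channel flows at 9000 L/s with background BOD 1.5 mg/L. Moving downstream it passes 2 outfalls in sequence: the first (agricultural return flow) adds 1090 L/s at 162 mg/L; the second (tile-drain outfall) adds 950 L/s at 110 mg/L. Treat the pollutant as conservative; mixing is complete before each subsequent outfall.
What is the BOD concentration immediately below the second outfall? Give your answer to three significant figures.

26.7 mg/L

Outfall 1: combined Q = 10090 L/s; C = (9000·1.500 + 1090·162.0)/10090 = 18.84 mg/L.
Outfall 2: combined Q = 11040 L/s; C = (10090·18.84 + 950.0·110.0)/11040 = 26.68 mg/L.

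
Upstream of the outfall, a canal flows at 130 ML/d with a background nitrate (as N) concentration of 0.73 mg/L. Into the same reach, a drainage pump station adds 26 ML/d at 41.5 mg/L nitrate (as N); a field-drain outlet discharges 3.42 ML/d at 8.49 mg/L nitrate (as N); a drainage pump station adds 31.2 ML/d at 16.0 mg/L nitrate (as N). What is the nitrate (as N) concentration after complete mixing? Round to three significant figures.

Conservation of mass: C = (130.0·0.7300 + 26.00·41.50 + 3.420·8.490 + 31.20·16.00) / 190.6 = 1702/190.6 = 8.929 mg/L.

8.93 mg/L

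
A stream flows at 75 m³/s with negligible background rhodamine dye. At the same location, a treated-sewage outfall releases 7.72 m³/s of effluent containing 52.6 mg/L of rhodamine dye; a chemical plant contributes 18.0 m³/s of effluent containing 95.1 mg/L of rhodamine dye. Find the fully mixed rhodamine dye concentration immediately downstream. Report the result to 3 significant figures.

Flow-weighted average: C = (75.00·0 + 7.720·52.60 + 18.00·95.10) / 100.7 = 2118/100.7 = 21.03 mg/L.

21.0 mg/L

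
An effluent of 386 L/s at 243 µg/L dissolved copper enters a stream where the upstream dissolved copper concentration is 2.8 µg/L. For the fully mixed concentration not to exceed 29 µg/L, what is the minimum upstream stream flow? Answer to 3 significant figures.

Set C_mix = 29: (Q·2.800 + 386.0·243.0) / (Q + 386.0) = 29
→ Q = 386.0·(243.0 − 29)/(29 − 2.800) = 3153 L/s.

3150 L/s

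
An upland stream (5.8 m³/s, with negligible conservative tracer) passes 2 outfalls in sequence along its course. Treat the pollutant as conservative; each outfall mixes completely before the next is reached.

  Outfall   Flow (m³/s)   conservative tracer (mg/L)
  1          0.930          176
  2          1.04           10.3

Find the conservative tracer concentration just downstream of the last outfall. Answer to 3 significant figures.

After outfall 1: Q = 5.800 + 0.9300 = 6.730 m³/s; C = (5.800·0 + 0.9300·176.0)/6.730 = 24.32 mg/L.
After outfall 2: Q = 6.730 + 1.040 = 7.770 m³/s; C = (6.730·24.32 + 1.040·10.30)/7.770 = 22.44 mg/L.

22.4 mg/L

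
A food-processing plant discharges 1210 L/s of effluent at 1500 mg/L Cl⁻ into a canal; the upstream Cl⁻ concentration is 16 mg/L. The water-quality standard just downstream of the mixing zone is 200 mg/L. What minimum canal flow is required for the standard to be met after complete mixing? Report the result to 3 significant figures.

8550 L/s

Set C_mix = 200: (Q·16.00 + 1210·1500) / (Q + 1210) = 200
→ Q = 1210·(1500 − 200)/(200 − 16.00) = 8549 L/s.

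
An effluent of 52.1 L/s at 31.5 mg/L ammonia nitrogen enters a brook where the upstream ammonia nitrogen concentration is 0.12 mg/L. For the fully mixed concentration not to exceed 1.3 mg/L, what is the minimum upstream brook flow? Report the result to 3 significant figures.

Set C_mix = 1.3: (Q·0.1200 + 52.10·31.50) / (Q + 52.10) = 1.3
→ Q = 52.10·(31.50 − 1.3)/(1.3 − 0.1200) = 1333 L/s.

1330 L/s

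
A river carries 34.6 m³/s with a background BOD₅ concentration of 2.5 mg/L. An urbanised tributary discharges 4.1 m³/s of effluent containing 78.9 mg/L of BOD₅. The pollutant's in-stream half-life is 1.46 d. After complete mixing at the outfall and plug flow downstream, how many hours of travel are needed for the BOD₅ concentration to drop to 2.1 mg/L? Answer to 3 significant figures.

After mixing, C = (34.60·2.500 + 4.100·78.90) / 38.70 = 410.0/38.70 = 10.59 mg/L.
Half-life 1.46 d → k = ln 2 / 1.46 = 0.4748 d⁻¹.
10.59·exp(−k·t) = 2.1 → t = ln(10.59/2.1)/k = 294500 s = 81.81 h.

81.8 h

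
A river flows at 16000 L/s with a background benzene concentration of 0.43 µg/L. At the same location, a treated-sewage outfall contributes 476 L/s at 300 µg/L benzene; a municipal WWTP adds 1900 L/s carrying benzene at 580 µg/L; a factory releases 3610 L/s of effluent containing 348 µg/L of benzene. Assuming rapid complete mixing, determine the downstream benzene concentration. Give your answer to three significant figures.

114 µg/L

Flow-weighted average: C = (16000·0.4300 + 476.0·300.0 + 1900·580.0 + 3610·348.0) / 21990 = 2508000/21990 = 114.1 µg/L.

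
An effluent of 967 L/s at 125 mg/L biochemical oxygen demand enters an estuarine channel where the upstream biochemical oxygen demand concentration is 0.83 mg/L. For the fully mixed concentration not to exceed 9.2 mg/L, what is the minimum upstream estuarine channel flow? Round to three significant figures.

Set C_mix = 9.2: (Q·0.8300 + 967.0·125.0) / (Q + 967.0) = 9.2
→ Q = 967.0·(125.0 − 9.2)/(9.2 − 0.8300) = 13380 L/s.

13400 L/s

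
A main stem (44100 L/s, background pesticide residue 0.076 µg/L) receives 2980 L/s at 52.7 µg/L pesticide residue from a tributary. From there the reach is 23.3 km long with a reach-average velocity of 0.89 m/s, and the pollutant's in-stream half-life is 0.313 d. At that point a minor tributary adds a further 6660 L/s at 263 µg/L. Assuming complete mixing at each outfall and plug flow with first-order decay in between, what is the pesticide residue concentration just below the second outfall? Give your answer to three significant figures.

34.1 µg/L

Mass balance: C = (44100·0.07600 + 2980·52.70) / 47080 = 160400/47080 = 3.407 µg/L; combined flow 47080 L/s.
Travel time t = 23.3·1000 / 0.89 = 26180 s = 7.272 h.
Half-life 0.313 d → k = ln 2 / 0.313 = 2.215 d⁻¹.
Decay over the reach: 3.407·exp(−kt) = 3.407·0.5112 = 1.742 µg/L.
At the second outfall, C = (47080·1.742 + 6660·263.0) / (47080 + 6660) = 34.12 µg/L.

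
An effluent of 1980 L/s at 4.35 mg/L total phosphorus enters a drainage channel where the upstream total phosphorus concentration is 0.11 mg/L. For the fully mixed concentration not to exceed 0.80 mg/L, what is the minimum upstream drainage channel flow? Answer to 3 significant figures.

Set C_mix = 0.80: (Q·0.1100 + 1980·4.350) / (Q + 1980) = 0.80
→ Q = 1980·(4.350 − 0.80)/(0.80 − 0.1100) = 10190 L/s.

10200 L/s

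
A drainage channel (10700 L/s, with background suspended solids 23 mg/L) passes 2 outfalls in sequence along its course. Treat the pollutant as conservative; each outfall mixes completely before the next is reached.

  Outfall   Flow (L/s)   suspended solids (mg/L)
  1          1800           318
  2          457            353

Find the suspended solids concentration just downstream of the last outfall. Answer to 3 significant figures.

Below outfall 1: Q → 12500 L/s, C = (10700·23.00 + 1800·318.0)/12500 = 65.48 mg/L.
Below outfall 2: Q → 12960 L/s, C = (12500·65.48 + 457.0·353.0)/12960 = 75.62 mg/L.

75.6 mg/L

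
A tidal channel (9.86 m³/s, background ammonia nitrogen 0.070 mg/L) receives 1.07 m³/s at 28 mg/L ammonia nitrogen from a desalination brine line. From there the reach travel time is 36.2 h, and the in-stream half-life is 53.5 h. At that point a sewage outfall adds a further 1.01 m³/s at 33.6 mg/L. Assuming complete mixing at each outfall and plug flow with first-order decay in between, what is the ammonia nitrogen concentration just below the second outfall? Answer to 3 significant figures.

After mixing, C = (9.860·0.07000 + 1.070·28.00) / 10.93 = 30.65/10.93 = 2.804 mg/L; combined flow 10.93 m³/s.
Half-life 53.5 h → k = ln 2 / 53.5 = 0.01296 h⁻¹ = 0.3109 d⁻¹.
Applying C = C₀e^(−kt): 2.804 × 0.6256 = 1.754 mg/L.
At the second outfall, C = (10.93·1.754 + 1.010·33.60) / (10.93 + 1.010) = 4.448 mg/L.

4.45 mg/L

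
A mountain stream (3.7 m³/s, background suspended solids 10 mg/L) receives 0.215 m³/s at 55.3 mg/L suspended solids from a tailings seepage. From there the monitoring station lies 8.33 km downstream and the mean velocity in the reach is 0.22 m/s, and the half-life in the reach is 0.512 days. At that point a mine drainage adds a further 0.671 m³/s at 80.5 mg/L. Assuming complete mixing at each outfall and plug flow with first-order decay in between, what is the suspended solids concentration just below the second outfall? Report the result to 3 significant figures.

Conservation of mass: C = (3.700·10.00 + 0.2150·55.30) / 3.915 = 48.89/3.915 = 12.49 mg/L; combined flow 3.915 m³/s.
Travel time t = 8.33·1000 / 0.22 = 37860 s = 10.52 h.
Half-life 0.512 d → k = ln 2 / 0.512 = 1.354 d⁻¹.
Decay over the reach: 12.49·exp(−kt) = 12.49·0.5525 = 6.900 mg/L.
Second outfall: C = (3.915·6.900 + 0.6710·80.50)/4.586 = 17.67 mg/L.

17.7 mg/L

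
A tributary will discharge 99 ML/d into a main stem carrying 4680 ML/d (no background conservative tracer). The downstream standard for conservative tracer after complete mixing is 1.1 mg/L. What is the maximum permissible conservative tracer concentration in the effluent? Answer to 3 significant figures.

At the limit, (Qr·Cr + Qe·Cₑ)/(Qr + Qe) = 1.1:
Cₑ = (4779·1.1 − 4680·0) / 99.00 = 53.10 mg/L.

53.1 mg/L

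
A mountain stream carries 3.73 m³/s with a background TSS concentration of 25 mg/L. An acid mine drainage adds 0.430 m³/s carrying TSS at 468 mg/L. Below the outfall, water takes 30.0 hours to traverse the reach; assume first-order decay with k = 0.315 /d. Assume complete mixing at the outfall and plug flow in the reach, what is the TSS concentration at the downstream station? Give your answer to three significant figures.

After mixing, C = (3.730·25.00 + 0.4300·468.0) / 4.160 = 294.5/4.160 = 70.79 mg/L.
After decay, C = 70.79 × e^(−kt) = 70.79 × 0.6745 = 47.75 mg/L.

47.8 mg/L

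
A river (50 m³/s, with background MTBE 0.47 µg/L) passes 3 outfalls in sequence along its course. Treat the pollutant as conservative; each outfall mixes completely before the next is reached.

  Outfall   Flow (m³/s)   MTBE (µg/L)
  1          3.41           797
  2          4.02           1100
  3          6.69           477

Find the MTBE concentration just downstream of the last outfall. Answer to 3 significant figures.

161 µg/L

After outfall 1: Q = 50.00 + 3.410 = 53.41 m³/s; C = (50.00·0.4700 + 3.410·797.0)/53.41 = 51.33 µg/L.
After outfall 2: Q = 53.41 + 4.020 = 57.43 m³/s; C = (53.41·51.33 + 4.020·1100)/57.43 = 124.7 µg/L.
After outfall 3: Q = 57.43 + 6.690 = 64.12 m³/s; C = (57.43·124.7 + 6.690·477.0)/64.12 = 161.5 µg/L.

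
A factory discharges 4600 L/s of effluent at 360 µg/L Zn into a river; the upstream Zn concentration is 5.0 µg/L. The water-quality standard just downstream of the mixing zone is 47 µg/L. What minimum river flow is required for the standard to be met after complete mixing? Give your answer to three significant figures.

34300 L/s

Set C_mix = 47: (Q·5.000 + 4600·360.0) / (Q + 4600) = 47
→ Q = 4600·(360.0 − 47)/(47 − 5.000) = 34280 L/s.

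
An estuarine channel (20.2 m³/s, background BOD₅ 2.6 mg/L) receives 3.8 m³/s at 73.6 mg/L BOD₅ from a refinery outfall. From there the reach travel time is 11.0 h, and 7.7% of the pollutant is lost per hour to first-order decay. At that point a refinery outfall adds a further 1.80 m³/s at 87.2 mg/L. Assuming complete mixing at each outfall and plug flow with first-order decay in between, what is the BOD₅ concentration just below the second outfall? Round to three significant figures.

Mixed concentration C = ΣQC/ΣQ = (20.20·2.600 + 3.800·73.60) / 24.00 = 332.2/24.00 = 13.84 mg/L; combined flow 24.00 m³/s.
7.7%/h lost → k = −ln(1 − 0.077) = 0.08013 h⁻¹.
After decay, C = 13.84 × e^(−kt) = 13.84 × 0.4142 = 5.733 mg/L.
Second outfall: C = (24.00·5.733 + 1.800·87.20)/25.80 = 11.42 mg/L.

11.4 mg/L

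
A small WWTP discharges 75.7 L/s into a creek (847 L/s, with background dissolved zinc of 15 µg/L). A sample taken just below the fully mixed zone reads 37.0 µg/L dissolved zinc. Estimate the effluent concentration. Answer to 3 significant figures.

283 µg/L

Mass balance: 847.0·15.00 + 75.70·Cₑ = 922.7·37.00
→ Cₑ = (922.7·37.00 − 847.0·15.00) / 75.70 = 283.2 µg/L.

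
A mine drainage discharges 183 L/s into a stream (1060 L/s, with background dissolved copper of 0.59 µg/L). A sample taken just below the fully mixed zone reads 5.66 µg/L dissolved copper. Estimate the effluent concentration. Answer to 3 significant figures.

35.0 µg/L

Mass balance: 1060·0.5900 + 183.0·Cₑ = 1243·5.660
→ Cₑ = (1243·5.660 − 1060·0.5900) / 183.0 = 35.03 µg/L.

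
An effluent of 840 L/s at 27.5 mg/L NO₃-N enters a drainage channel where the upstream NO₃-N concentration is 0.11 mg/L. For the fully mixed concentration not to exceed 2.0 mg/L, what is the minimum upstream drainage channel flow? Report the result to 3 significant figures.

Set C_mix = 2.0: (Q·0.1100 + 840.0·27.50) / (Q + 840.0) = 2.0
→ Q = 840.0·(27.50 − 2.0)/(2.0 − 0.1100) = 11330 L/s.

11300 L/s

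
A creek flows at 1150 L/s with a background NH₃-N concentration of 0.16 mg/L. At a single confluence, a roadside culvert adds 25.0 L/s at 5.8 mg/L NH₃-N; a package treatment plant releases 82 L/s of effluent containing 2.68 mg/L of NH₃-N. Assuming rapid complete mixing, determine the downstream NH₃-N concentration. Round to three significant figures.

Conservation of mass: C = (1150·0.1600 + 25.00·5.800 + 82.00·2.680) / 1257 = 548.8/1257 = 0.4366 mg/L.

0.437 mg/L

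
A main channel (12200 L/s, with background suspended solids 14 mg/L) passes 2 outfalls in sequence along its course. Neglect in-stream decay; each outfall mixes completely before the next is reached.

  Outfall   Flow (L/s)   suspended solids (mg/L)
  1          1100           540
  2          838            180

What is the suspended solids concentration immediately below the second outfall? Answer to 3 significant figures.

Below outfall 1: Q → 13300 L/s, C = (12200·14.00 + 1100·540.0)/13300 = 57.50 mg/L.
Below outfall 2: Q → 14140 L/s, C = (13300·57.50 + 838.0·180.0)/14140 = 64.76 mg/L.

64.8 mg/L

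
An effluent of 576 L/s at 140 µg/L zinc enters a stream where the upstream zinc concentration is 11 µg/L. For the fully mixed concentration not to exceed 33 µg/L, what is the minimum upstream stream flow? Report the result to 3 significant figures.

Set C_mix = 33: (Q·11.00 + 576.0·140.0) / (Q + 576.0) = 33
→ Q = 576.0·(140.0 − 33)/(33 − 11.00) = 2801 L/s.

2800 L/s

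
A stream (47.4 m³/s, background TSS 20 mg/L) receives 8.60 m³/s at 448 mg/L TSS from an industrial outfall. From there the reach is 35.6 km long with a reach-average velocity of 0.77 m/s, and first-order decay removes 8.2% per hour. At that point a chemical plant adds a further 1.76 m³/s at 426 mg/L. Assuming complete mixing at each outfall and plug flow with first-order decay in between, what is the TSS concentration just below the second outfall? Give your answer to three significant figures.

Flow-weighted average: C = (47.40·20.00 + 8.600·448.0) / 56.00 = 4801/56.00 = 85.73 mg/L; combined flow 56.00 m³/s.
Travel time t = 35.6·1000 / 0.77 = 46230 s = 12.84 h.
8.2%/h lost → k = −ln(1 − 0.082) = 0.08556 h⁻¹.
First-order decay: C = 85.73·exp(−k·t) = 85.73·0.3333 = 28.57 mg/L.
At the second outfall, C = (56.00·28.57 + 1.760·426.0) / (56.00 + 1.760) = 40.68 mg/L.

40.7 mg/L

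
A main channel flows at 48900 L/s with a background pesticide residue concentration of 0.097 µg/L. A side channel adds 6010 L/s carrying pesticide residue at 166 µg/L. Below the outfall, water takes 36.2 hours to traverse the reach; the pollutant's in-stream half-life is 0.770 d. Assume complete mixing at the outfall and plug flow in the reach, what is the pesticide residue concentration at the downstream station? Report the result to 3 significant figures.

Mass balance: C = (48900·0.09700 + 6010·166.0) / 54910 = 1002000/54910 = 18.26 µg/L.
Half-life 0.770 d → k = ln 2 / 0.770 = 0.9002 d⁻¹.
After decay, C = 18.26 × e^(−kt) = 18.26 × 0.2572 = 4.696 µg/L.

4.70 µg/L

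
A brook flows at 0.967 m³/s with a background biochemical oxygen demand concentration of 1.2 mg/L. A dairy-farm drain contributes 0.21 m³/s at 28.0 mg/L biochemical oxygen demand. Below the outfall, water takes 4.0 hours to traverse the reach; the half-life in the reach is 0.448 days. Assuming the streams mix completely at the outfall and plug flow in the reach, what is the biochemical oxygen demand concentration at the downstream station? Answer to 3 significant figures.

4.62 mg/L

Mixed concentration C = ΣQC/ΣQ = (0.9670·1.200 + 0.2100·28.00) / 1.177 = 7.040/1.177 = 5.982 mg/L.
Half-life 0.448 d → k = ln 2 / 0.448 = 1.547 d⁻¹.
Decay over the reach: 5.982·exp(−kt) = 5.982·0.7727 = 4.622 mg/L.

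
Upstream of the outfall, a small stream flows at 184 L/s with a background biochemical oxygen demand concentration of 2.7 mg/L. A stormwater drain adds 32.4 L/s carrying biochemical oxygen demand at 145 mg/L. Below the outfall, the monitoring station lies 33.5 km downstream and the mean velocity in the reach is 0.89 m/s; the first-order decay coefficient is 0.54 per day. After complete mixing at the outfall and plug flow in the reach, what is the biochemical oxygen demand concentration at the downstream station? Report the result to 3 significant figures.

19.0 mg/L

Flow-weighted average: C = (184.0·2.700 + 32.40·145.0) / 216.4 = 5195/216.4 = 24.01 mg/L.
Travel time t = 33.5·1000 / 0.89 = 37640 s = 10.46 h.
Decay over the reach: 24.01·exp(−kt) = 24.01·0.7904 = 18.97 mg/L.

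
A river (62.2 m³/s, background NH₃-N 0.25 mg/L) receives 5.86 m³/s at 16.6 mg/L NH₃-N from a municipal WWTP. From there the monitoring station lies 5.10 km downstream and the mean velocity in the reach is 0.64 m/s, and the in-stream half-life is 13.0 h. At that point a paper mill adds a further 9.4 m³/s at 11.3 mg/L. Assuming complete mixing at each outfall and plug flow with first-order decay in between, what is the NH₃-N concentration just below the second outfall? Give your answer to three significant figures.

Conservation of mass: C = (62.20·0.2500 + 5.860·16.60) / 68.06 = 112.8/68.06 = 1.658 mg/L; combined flow 68.06 m³/s.
Travel time t = 5.10·1000 / 0.64 = 7969 s = 2.214 h.
Half-life 13.0 h → k = ln 2 / 13.0 = 0.05332 h⁻¹ = 1.280 d⁻¹.
Applying C = C₀e^(−kt): 1.658 × 0.8887 = 1.473 mg/L.
At the second outfall, C = (68.06·1.473 + 9.400·11.30) / (68.06 + 9.400) = 2.666 mg/L.

2.67 mg/L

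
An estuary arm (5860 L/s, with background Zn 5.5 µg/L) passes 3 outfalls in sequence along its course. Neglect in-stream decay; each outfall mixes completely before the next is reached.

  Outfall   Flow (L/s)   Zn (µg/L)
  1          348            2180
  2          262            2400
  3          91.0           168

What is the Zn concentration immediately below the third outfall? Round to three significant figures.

After outfall 1: Q = 5860 + 348.0 = 6208 L/s; C = (5860·5.500 + 348.0·2180)/6208 = 127.4 µg/L.
After outfall 2: Q = 6208 + 262.0 = 6470 L/s; C = (6208·127.4 + 262.0·2400)/6470 = 219.4 µg/L.
After outfall 3: Q = 6470 + 91.00 = 6561 L/s; C = (6470·219.4 + 91.00·168.0)/6561 = 218.7 µg/L.

219 µg/L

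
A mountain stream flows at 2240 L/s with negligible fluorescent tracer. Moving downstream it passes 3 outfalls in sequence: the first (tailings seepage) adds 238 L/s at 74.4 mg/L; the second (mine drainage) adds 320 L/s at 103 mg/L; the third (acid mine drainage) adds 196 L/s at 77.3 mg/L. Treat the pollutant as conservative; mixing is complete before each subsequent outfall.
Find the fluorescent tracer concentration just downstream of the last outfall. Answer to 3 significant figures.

After outfall 1: Q = 2240 + 238.0 = 2478 L/s; C = (2240·0 + 238.0·74.40)/2478 = 7.146 mg/L.
After outfall 2: Q = 2478 + 320.0 = 2798 L/s; C = (2478·7.146 + 320.0·103.0)/2798 = 18.11 mg/L.
After outfall 3: Q = 2798 + 196.0 = 2994 L/s; C = (2798·18.11 + 196.0·77.30)/2994 = 21.98 mg/L.

22.0 mg/L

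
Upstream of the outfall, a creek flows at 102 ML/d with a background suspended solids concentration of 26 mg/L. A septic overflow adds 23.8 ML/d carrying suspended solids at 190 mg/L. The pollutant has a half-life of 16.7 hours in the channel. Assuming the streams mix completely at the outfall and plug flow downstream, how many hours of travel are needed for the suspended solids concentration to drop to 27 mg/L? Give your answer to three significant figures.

Mass balance: C = (102.0·26.00 + 23.80·190.0) / 125.8 = 7174/125.8 = 57.03 mg/L.
Half-life 16.7 h → k = ln 2 / 16.7 = 0.04151 h⁻¹ = 0.9961 d⁻¹.
57.03·exp(−k·t) = 27 → t = ln(57.03/27)/k = 64850 s = 18.01 h.

18.0 h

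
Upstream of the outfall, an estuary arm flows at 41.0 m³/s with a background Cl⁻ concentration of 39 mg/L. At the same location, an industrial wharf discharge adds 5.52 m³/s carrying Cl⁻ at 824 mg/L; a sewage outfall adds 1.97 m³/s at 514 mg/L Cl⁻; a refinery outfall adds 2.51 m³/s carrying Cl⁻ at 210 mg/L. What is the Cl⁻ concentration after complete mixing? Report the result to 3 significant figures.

151 mg/L

Mixed concentration C = ΣQC/ΣQ = (41.00·39.00 + 5.520·824.0 + 1.970·514.0 + 2.510·210.0) / 51.00 = 7687/51.00 = 150.7 mg/L.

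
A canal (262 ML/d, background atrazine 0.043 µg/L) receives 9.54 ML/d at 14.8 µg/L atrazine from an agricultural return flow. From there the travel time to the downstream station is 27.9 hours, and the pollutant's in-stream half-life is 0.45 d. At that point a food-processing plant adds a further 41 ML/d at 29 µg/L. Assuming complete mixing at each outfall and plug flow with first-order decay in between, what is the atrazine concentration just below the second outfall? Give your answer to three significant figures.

3.89 µg/L

Mixed concentration C = ΣQC/ΣQ = (262.0·0.04300 + 9.540·14.80) / 271.5 = 152.5/271.5 = 0.5615 µg/L; combined flow 271.5 ML/d.
Half-life 0.45 d → k = ln 2 / 0.45 = 1.540 d⁻¹.
Applying C = C₀e^(−kt): 0.5615 × 0.1669 = 0.09368 µg/L.
At the second outfall, C = (271.5·0.09368 + 41.00·29.00) / (271.5 + 41.00) = 3.886 µg/L.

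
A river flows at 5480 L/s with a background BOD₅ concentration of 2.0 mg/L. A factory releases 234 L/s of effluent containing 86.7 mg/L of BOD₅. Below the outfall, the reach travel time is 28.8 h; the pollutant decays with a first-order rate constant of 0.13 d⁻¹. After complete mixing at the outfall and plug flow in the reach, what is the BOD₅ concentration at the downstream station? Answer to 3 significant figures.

4.68 mg/L

Conservation of mass: C = (5480·2.000 + 234.0·86.70) / 5714 = 31250/5714 = 5.469 mg/L.
Applying C = C₀e^(−kt): 5.469 × 0.8556 = 4.679 mg/L.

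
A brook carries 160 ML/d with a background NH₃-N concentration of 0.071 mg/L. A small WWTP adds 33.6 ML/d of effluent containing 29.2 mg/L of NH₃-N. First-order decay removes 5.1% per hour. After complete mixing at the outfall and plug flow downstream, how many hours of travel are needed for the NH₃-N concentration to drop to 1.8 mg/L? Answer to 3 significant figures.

After mixing, C = (160.0·0.07100 + 33.60·29.20) / 193.6 = 992.5/193.6 = 5.126 mg/L.
5.1%/h lost → k = −ln(1 − 0.051) = 0.05235 h⁻¹.
5.126·exp(−k·t) = 1.8 → t = ln(5.126/1.8)/k = 71980 s = 19.99 h.

20.0 h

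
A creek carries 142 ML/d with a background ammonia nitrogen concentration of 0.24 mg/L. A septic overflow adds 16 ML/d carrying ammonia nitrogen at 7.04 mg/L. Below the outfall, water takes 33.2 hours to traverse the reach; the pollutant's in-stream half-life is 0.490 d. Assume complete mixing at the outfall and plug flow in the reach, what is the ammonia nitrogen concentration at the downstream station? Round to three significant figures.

0.131 mg/L

Flow-weighted average: C = (142.0·0.2400 + 16.00·7.040) / 158.0 = 146.7/158.0 = 0.9286 mg/L.
Half-life 0.490 d → k = ln 2 / 0.490 = 1.415 d⁻¹.
After decay, C = 0.9286 × e^(−kt) = 0.9286 × 0.1413 = 0.1312 mg/L.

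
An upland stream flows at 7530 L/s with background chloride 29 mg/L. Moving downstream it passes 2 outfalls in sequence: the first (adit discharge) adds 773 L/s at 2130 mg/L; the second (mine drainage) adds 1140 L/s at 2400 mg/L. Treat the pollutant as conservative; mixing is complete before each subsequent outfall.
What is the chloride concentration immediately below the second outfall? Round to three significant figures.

487 mg/L

Outfall 1: combined Q = 8303 L/s; C = (7530·29.00 + 773.0·2130)/8303 = 224.6 mg/L.
Outfall 2: combined Q = 9443 L/s; C = (8303·224.6 + 1140·2400)/9443 = 487.2 mg/L.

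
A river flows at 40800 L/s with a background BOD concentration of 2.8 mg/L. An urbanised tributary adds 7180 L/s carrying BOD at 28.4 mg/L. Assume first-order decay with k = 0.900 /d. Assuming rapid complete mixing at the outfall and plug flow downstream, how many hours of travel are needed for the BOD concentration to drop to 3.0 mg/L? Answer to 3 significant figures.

21.2 h

Mixed concentration C = ΣQC/ΣQ = (40800·2.800 + 7180·28.40) / 47980 = 318200/47980 = 6.631 mg/L.
6.631·exp(−k·t) = 3.0 → t = ln(6.631/3.0)/k = 76140 s = 21.15 h.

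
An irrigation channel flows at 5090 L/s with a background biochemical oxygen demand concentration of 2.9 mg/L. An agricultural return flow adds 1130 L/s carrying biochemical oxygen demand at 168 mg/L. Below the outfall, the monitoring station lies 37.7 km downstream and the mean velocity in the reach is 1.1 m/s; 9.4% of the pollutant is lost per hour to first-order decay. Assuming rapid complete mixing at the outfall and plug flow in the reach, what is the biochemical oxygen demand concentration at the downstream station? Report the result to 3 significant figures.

12.9 mg/L

After mixing, C = (5090·2.900 + 1130·168.0) / 6220 = 204600/6220 = 32.89 mg/L.
Travel time t = 37.7·1000 / 1.1 = 34270 s = 9.520 h.
9.4%/h lost → k = −ln(1 − 0.094) = 0.09872 h⁻¹.
First-order decay: C = 32.89·exp(−k·t) = 32.89·0.3907 = 12.85 mg/L.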